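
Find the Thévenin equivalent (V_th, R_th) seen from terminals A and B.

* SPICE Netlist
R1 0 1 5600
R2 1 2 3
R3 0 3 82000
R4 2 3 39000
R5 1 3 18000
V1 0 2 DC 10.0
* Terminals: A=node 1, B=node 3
Step 1 — V_th is the open-circuit voltage V_A - V_B (nothing connected across the terminals).
Nodal analysis, taking node 2 as the 0 V reference.
Source V1 fixes V_0 = 10 V.
KCL at each unknown node (sum of currents leaving = 0; resistances in Ω):
  Node 1: (V_1 - 10)/5600 + (V_1 - 0)/3 + (V_1 - V_3)/18000 = 0
  Node 3: (V_3 - 10)/82000 + (V_3 - 0)/39000 + (V_3 - V_1)/18000 = 0
Collecting terms (coefficients in siemens):
  0.3336·V_1 - 0.00005556·V_3 = 0.001786
  0.00009339·V_3 - 0.00005556·V_1 = 0.000122
Determinant D = (0.3336)(0.00009339) - (-0.00005556)(-0.00005556) = 0.00003115
V_1 = [(0.001786)(0.00009339) - (-0.00005556)(0.000122)]/D = 0.005571 V
V_3 = [(0.3336)(0.000122) - (0.001786)(-0.00005556)]/D = 1.309 V
V_th = V_1 - V_3 = 0.005571 - 1.309 = -1.304 V
Step 2 — R_th: zero the source — replace V1 by a short circuit (node 2 merges into node 0) — and find the resistance seen between A (node 1) and B (node 3).
Reduce the network between node 1 (A) and node 3 (B) by series/parallel combination:
  Rp1 = R1 ‖ R2 (parallel, both between nodes 0 and 1) = 1/(1/5600 + 1/3) = 2.998 Ω
  Rp2 = R3 ‖ R4 (parallel, both between nodes 0 and 3) = 1/(1/82000 + 1/39000) = 26430 Ω
  Rs1 = Rp1 + Rp2 (series, joined only at node 0) = 2.998 + 26430 = 26430 Ω
  Rp3 = R5 ‖ Rs1 (parallel, both between nodes 1 and 3) = 1/(1/18000 + 1/26430) = 10710 Ω
R_th = 10.71 kΩ

Final answer: V_th = -1.304 V, R_th = 10.71 kΩ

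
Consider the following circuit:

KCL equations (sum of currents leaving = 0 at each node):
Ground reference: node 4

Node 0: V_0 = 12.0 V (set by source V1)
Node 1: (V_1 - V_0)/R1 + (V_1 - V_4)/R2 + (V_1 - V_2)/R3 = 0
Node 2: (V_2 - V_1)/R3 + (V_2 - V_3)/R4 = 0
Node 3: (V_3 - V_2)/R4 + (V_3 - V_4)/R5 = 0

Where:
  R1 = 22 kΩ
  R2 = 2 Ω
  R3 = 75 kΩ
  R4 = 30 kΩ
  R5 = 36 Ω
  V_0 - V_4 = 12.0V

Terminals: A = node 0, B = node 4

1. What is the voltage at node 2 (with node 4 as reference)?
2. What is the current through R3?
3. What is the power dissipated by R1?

Nodal analysis, taking node 4 as the 0 V reference.
Source V1 fixes V_0 = 12 V.
KCL at each unknown node (sum of currents leaving = 0; resistances in Ω):
  Node 1: (V_1 - 12)/22000 + (V_1 - 0)/2 + (V_1 - V_2)/75000 = 0
  Node 2: (V_2 - V_1)/75000 + (V_2 - V_3)/30000 = 0
  Node 3: (V_3 - V_2)/30000 + (V_3 - 0)/36 = 0
Collecting terms (coefficients in siemens):
  0.5001·V_1 - 0.00001333·V_2 = 0.0005455
  0.00004667·V_2 - 0.00001333·V_1 - 0.00003333·V_3 = 0
  0.02781·V_3 - 0.00003333·V_2 = 0
Solving these 3 simultaneous equations (Gaussian elimination) gives:
  V_1 = 0.001091 V, V_2 = 0.0003119 V, V_3 = 0.0000003739 V
Part 1:
  Read off the nodal solution: V_2 = 0.0003119 V
Part 2:
  I_R3 = (V_1 - V_2)/R3 = (0.001091 - 0.0003119)/75000 = 0.00000001038 A
  Magnitude: I_R3 = 0.00000001038 A
Part 3:
  I_R1 = (V_0 - V_1)/R1 = (12 - 0.001091)/22000 = 0.0005454 A
  P_R1 = I_R1² × R1 = (0.0005454)² × 22000 = 0.006544 W

Final answers:
1. V_2 = 0.0003119 V
2. I_R3 = 1.038e-08 A
3. P_R1 = 0.006544 W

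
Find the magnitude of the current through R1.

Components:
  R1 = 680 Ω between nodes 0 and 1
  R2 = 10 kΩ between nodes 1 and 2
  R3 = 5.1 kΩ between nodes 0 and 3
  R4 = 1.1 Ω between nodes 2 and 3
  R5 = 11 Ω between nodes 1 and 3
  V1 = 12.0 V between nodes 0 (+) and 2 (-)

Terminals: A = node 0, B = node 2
Nodal analysis, taking node 2 as the 0 V reference.
Source V1 fixes V_0 = 12 V.
KCL at each unknown node (sum of currents leaving = 0; resistances in Ω):
  Node 1: (V_1 - 12)/680 + (V_1 - 0)/10000 + (V_1 - V_3)/11 = 0
  Node 3: (V_3 - 12)/5100 + (V_3 - 0)/1.1 + (V_3 - V_1)/11 = 0
Collecting terms (coefficients in siemens):
  0.09248·V_1 - 0.09091·V_3 = 0.01765
  1·V_3 - 0.09091·V_1 = 0.002353
Determinant D = (0.09248)(1) - (-0.09091)(-0.09091) = 0.08423
V_1 = [(0.01765)(1) - (-0.09091)(0.002353)]/D = 0.2121 V
V_3 = [(0.09248)(0.002353) - (0.01765)(-0.09091)]/D = 0.02163 V
I_R1 = (V_0 - V_1)/R1 = (12 - 0.2121)/680 = 0.01734 A
|I_R1| = 0.01734 A

Final answer: |I_R1| = 0.01734 A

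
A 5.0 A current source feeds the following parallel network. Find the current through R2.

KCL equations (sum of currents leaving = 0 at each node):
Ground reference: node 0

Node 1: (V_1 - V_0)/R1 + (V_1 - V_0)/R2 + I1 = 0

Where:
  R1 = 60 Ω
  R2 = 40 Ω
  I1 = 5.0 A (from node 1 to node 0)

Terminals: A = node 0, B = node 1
All resistors sit directly between nodes 0 and 1, so they are in parallel and share one voltage V; the full source current 5 A splits among them.
1/R_par = 1/60 + 1/40 = 0.04167 S  =>  R_par = 24 Ω
V = I × R_par = 5 × 24 = 120 V
I_R2 = V/R2 = 120/40 = 3 A

Final answer: 3 A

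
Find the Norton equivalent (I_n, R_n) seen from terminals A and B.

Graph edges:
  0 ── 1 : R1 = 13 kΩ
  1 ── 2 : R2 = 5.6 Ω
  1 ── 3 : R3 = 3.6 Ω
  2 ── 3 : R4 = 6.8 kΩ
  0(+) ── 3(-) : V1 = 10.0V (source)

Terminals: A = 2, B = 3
Find the Thévenin equivalent first; then I_n = V_th/R_th and R_n = R_th.
Step 1 — V_th is the open-circuit voltage V_A - V_B (nothing connected across the terminals).
Nodal analysis, taking node 3 as the 0 V reference.
Source V1 fixes V_0 = 10 V.
KCL at each unknown node (sum of currents leaving = 0; resistances in Ω):
  Node 1: (V_1 - 10)/13000 + (V_1 - V_2)/5.6 + (V_1 - 0)/3.6 = 0
  Node 2: (V_2 - V_1)/5.6 + (V_2 - 0)/6800 = 0
Collecting terms (coefficients in siemens):
  0.4564·V_1 - 0.1786·V_2 = 0.0007692
  0.1787·V_2 - 0.1786·V_1 = 0
Determinant D = (0.4564)(0.1787) - (-0.1786)(-0.1786) = 0.04968
V_1 = [(0.0007692)(0.1787) - (-0.1786)(0)]/D = 0.002767 V
V_2 = [(0.4564)(0) - (0.0007692)(-0.1786)]/D = 0.002765 V
V_th = V_2 - V_3 = 0.002765 - 0 = 0.002765 V
Step 2 — R_th: zero the source — replace V1 by a short circuit (node 3 merges into node 0) — and find the resistance seen between A (node 2) and B (node 0).
Reduce the network between node 2 (A) and node 0 (B) by series/parallel combination:
  Rp1 = R1 ‖ R3 (parallel, both between nodes 0 and 1) = 1/(1/13000 + 1/3.6) = 3.599 Ω
  Rs1 = R2 + Rp1 (series, joined only at node 1) = 5.6 + 3.599 = 9.199 Ω
  Rp2 = R4 ‖ Rs1 (parallel, both between nodes 0 and 2) = 1/(1/6800 + 1/9.199) = 9.187 Ω
R_th = 9.187 Ω
I_n = V_th/R_th = 0.002765/9.187 = 0.000301 A, and R_n = R_th = 9.187 Ω

Final answer: I_n = 0.000301 A, R_n = 9.187 Ω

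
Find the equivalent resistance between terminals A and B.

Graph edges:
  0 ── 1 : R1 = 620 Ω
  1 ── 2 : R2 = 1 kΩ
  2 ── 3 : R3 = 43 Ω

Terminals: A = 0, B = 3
Reduce the network between node 0 (A) and node 3 (B) by series/parallel combination:
  Rs1 = R1 + R2 (series, joined only at node 1) = 620 + 1000 = 1620 Ω
  Rs2 = R3 + Rs1 (series, joined only at node 2) = 43 + 1620 = 1663 Ω
R_eq = 1.663 kΩ

Final answer: 1.663 kΩ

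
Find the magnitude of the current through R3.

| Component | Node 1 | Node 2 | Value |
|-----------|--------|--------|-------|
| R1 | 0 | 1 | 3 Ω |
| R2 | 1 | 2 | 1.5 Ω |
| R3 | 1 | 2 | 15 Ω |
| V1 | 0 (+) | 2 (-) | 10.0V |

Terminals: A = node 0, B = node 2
Nodal analysis, taking node 2 as the 0 V reference.
Source V1 fixes V_0 = 10 V.
KCL at each unknown node (sum of currents leaving = 0; resistances in Ω):
  Node 1: (V_1 - 10)/3 + (V_1 - 0)/1.5 + (V_1 - 0)/15 = 0
Collecting terms: 1.067 × V_1 = 3.333  =>  V_1 = 3.125 V
I_R3 = (V_1 - V_2)/R3 = (3.125 - 0)/15 = 0.2083 A
|I_R3| = 0.2083 A

Final answer: |I_R3| = 0.2083 A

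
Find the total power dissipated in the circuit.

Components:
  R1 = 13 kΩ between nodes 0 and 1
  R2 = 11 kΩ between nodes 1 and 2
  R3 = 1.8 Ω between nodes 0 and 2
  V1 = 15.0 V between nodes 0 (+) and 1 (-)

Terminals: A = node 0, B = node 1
Nodal analysis, taking node 1 as the 0 V reference.
Source V1 fixes V_0 = 15 V.
KCL at each unknown node (sum of currents leaving = 0; resistances in Ω):
  Node 2: (V_2 - 0)/11000 + (V_2 - 15)/1.8 = 0
Collecting terms: 0.5556 × V_2 = 8.333  =>  V_2 = 15 V
Power in each resistor, P = (ΔV)²/R:
  P_R1 = (15 - 0)²/13000 = 0.01731 W
  P_R2 = (0 - 15)²/11000 = 0.02045 W
  P_R3 = (15 - 15)²/1.8 = 0.000003346 W
P_total = P_R1 + P_R2 + P_R3 = 0.03776 W

Final answer: 0.03776 W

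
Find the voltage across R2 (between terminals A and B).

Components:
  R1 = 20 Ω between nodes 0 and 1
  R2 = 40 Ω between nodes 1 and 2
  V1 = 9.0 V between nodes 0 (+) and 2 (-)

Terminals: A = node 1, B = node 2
R1 and R2 are in series across V1 (node 0 → node 1 → node 2), and the output A–B is taken across R2, so this is a voltage divider.
Series current: I = V1/(R1 + R2) = 9/(20 + 40) = 9/60 = 0.15 A
V_R2 = I × R2 = V1 × R2/(R1 + R2) = 9 × 40/60 = 6 V

Final answer: 6 V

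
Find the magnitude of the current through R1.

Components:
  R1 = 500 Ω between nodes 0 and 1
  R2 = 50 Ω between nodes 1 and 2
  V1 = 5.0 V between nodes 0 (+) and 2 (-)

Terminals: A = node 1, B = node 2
Nodal analysis, taking node 2 as the 0 V reference.
Source V1 fixes V_0 = 5 V.
KCL at each unknown node (sum of currents leaving = 0; resistances in Ω):
  Node 1: (V_1 - 5)/500 + (V_1 - 0)/50 = 0
Collecting terms: 0.022 × V_1 = 0.01  =>  V_1 = 0.4545 V
I_R1 = (V_0 - V_1)/R1 = (5 - 0.4545)/500 = 0.009091 A
|I_R1| = 0.009091 A

Final answer: |I_R1| = 0.009091 A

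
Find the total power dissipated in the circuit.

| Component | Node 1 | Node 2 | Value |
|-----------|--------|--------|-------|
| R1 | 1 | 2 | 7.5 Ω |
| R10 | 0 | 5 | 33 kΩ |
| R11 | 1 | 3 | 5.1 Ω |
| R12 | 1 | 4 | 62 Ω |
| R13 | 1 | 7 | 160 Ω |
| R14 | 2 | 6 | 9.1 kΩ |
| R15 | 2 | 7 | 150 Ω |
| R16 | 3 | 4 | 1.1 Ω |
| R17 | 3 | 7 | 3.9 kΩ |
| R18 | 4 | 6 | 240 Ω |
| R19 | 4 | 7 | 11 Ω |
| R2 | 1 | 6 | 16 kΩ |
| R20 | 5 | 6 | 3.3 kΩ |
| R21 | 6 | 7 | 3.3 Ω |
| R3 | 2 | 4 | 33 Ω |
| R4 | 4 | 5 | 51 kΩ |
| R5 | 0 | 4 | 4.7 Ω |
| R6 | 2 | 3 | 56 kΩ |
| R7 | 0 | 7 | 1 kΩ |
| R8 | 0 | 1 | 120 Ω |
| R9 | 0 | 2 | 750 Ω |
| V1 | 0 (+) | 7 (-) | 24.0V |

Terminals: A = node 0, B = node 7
Nodal analysis, taking node 7 as the 0 V reference.
Source V1 fixes V_0 = 24 V.
KCL at each unknown node (sum of currents leaving = 0; resistances in Ω):
  Node 1: (V_1 - V_2)/7.5 + (V_1 - V_6)/16000 + (V_1 - 24)/120 + (V_1 - V_3)/5.1 + (V_1 - V_4)/62 + (V_1 - 0)/160 = 0
  Node 2: (V_2 - V_1)/7.5 + (V_2 - V_4)/33 + (V_2 - V_3)/56000 + (V_2 - 24)/750 + (V_2 - V_6)/9100 + (V_2 - 0)/150 = 0
  Node 3: (V_3 - V_2)/56000 + (V_3 - V_1)/5.1 + (V_3 - V_4)/1.1 + (V_3 - 0)/3900 = 0
  Node 4: (V_4 - V_2)/33 + (V_4 - V_5)/51000 + (V_4 - 24)/4.7 + (V_4 - V_1)/62 + (V_4 - V_3)/1.1 + (V_4 - V_6)/240 + (V_4 - 0)/11 = 0
  Node 5: (V_5 - V_4)/51000 + (V_5 - 24)/33000 + (V_5 - V_6)/3300 = 0
  Node 6: (V_6 - V_1)/16000 + (V_6 - V_2)/9100 + (V_6 - V_4)/240 + (V_6 - V_5)/3300 + (V_6 - 0)/3.3 = 0
Collecting terms (coefficients in siemens):
  0.3602·V_1 - 0.1333·V_2 - 0.1961·V_3 - 0.01613·V_4 - 0.0000625·V_6 = 0.2
  0.1718·V_2 - 0.1333·V_1 - 0.00001786·V_3 - 0.0303·V_4 - 0.0001099·V_6 = 0.032
  1.105·V_3 - 0.1961·V_1 - 0.00001786·V_2 - 0.9091·V_4 = 0
  1.263·V_4 - 0.01613·V_1 - 0.0303·V_2 - 0.9091·V_3 - 0.00001961·V_5 - 0.004167·V_6 = 5.106
  0.0003529·V_5 - 0.00001961·V_4 - 0.000303·V_6 = 0.0007273
  0.3077·V_6 - 0.0000625·V_1 - 0.0001099·V_2 - 0.004167·V_4 - 0.000303·V_5 = 0
Solving these 6 simultaneous equations (Gaussian elimination) gives:
  V_1 = 15.67 V, V_2 = 15.21 V, V_3 = 16.09 V, V_4 = 16.18 V
  V_5 = 3.158 V, V_6 = 0.2309 V
Power in each resistor, P = (ΔV)²/R:
  P_R1 = (15.67 - 15.21)²/7.5 = 0.02846 W
  P_R2 = (15.67 - 0.2309)²/16000 = 0.01489 W
  P_R3 = (15.21 - 16.18)²/33 = 0.02906 W
  P_R4 = (16.18 - 3.158)²/51000 = 0.003327 W
  P_R5 = (24 - 16.18)²/4.7 = 13 W
  P_R6 = (15.21 - 16.09)²/56000 = 0.00001395 W
  P_R7 = (24 - 0)²/1000 = 0.576 W
  P_R8 = (24 - 15.67)²/120 = 0.5786 W
  P_R9 = (24 - 15.21)²/750 = 0.1031 W
  P_R10 = (24 - 3.158)²/33000 = 0.01316 W
  P_R11 = (15.67 - 16.09)²/5.1 = 0.03488 W
  P_R12 = (15.67 - 16.18)²/62 = 0.004316 W
  P_R13 = (15.67 - 0)²/160 = 1.534 W
  P_R14 = (15.21 - 0.2309)²/9100 = 0.02464 W
  P_R15 = (15.21 - 0)²/150 = 1.541 W
  P_R16 = (16.09 - 16.18)²/1.1 = 0.008295 W
  P_R17 = (16.09 - 0)²/3900 = 0.06637 W
  P_R18 = (16.18 - 0.2309)²/240 = 1.06 W
  P_R19 = (16.18 - 0)²/11 = 23.81 W
  P_R20 = (3.158 - 0.2309)²/3300 = 0.002596 W
  P_R21 = (0.2309 - 0)²/3.3 = 0.01616 W
P_total = P_R1 + P_R2 + P_R3 + P_R4 + P_R5 + P_R6 + P_R7 + P_R8 + P_R9 + P_R10 + P_R11 + P_R12 + P_R13 + P_R14 + P_R15 + P_R16 + P_R17 + P_R18 + P_R19 + P_R20 + P_R21 = 42.45 W

Final answer: 42.45 W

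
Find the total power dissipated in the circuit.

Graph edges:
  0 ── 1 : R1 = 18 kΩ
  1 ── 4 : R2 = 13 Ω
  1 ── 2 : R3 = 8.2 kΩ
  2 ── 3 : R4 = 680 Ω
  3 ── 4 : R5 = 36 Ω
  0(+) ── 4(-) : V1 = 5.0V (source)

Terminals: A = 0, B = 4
Nodal analysis, taking node 4 as the 0 V reference.
Source V1 fixes V_0 = 5 V.
KCL at each unknown node (sum of currents leaving = 0; resistances in Ω):
  Node 1: (V_1 - 5)/18000 + (V_1 - 0)/13 + (V_1 - V_2)/8200 = 0
  Node 2: (V_2 - V_1)/8200 + (V_2 - V_3)/680 = 0
  Node 3: (V_3 - V_2)/680 + (V_3 - 0)/36 = 0
Collecting terms (coefficients in siemens):
  0.0771·V_1 - 0.000122·V_2 = 0.0002778
  0.001593·V_2 - 0.000122·V_1 - 0.001471·V_3 = 0
  0.02925·V_3 - 0.001471·V_2 = 0
Solving these 3 simultaneous equations (Gaussian elimination) gives:
  V_1 = 0.003603 V, V_2 = 0.0002894 V, V_3 = 0.00001455 V
Power in each resistor, P = (ΔV)²/R:
  P_R1 = (5 - 0.003603)²/18000 = 0.001387 W
  P_R2 = (0.003603 - 0)²/13 = 0.0000009987 W
  P_R3 = (0.003603 - 0.0002894)²/8200 = 0.000000001339 W
  P_R4 = (0.0002894 - 0.00001455)²/680 = 0.0000000001111 W
  P_R5 = (0.00001455 - 0)²/36 = 0.00000000000588 W
P_total = P_R1 + P_R2 + P_R3 + P_R4 + P_R5 = 0.001388 W

Final answer: 0.001388 W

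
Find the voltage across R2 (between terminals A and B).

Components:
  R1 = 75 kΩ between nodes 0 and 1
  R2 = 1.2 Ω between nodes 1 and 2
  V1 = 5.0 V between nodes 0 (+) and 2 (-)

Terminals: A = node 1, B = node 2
R1 and R2 are in series across V1 (node 0 → node 1 → node 2), and the output A–B is taken across R2, so this is a voltage divider.
Series current: I = V1/(R1 + R2) = 5/(75000 + 1.2) = 5/75000 = 0.00006667 A
V_R2 = I × R2 = V1 × R2/(R1 + R2) = 5 × 1.2/75000 = 0.00008 V

Final answer: 8e-05 V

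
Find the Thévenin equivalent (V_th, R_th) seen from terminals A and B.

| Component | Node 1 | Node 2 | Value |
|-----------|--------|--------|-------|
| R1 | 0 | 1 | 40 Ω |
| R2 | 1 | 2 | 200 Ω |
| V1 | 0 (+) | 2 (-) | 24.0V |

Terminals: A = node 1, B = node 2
Step 1 — V_th is the open-circuit voltage V_A - V_B (nothing connected across the terminals).
Nodal analysis, taking node 2 as the 0 V reference.
Source V1 fixes V_0 = 24 V.
KCL at each unknown node (sum of currents leaving = 0; resistances in Ω):
  Node 1: (V_1 - 24)/40 + (V_1 - 0)/200 = 0
Collecting terms: 0.03 × V_1 = 0.6  =>  V_1 = 20 V
V_th = V_1 - V_2 = 20 - 0 = 20 V
Step 2 — R_th: zero the source — replace V1 by a short circuit (node 2 merges into node 0) — and find the resistance seen between A (node 1) and B (node 0).
Reduce the network between node 1 (A) and node 0 (B) by series/parallel combination:
  Rp1 = R1 ‖ R2 (parallel, both between nodes 0 and 1) = 1/(1/40 + 1/200) = 33.33 Ω
R_th = 33.33 Ω

Final answer: V_th = 20 V, R_th = 33.33 Ω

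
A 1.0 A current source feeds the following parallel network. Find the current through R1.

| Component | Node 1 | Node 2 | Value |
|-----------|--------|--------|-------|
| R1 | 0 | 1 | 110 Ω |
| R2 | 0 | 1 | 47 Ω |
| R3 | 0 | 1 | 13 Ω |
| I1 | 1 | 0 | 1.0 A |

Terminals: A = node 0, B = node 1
All resistors sit directly between nodes 0 and 1, so they are in parallel and share one voltage V; the full source current 1 A splits among them.
1/R_par = 1/110 + 1/47 + 1/13 = 0.1073 S  =>  R_par = 9.32 Ω
V = I × R_par = 1 × 9.32 = 9.32 V
I_R1 = V/R1 = 9.32/110 = 0.08473 A

Final answer: 0.08473 A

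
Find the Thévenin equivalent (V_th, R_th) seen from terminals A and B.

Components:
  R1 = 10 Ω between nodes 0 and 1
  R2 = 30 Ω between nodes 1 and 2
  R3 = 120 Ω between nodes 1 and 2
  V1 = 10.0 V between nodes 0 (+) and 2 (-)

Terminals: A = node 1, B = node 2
Step 1 — V_th is the open-circuit voltage V_A - V_B (nothing connected across the terminals).
Nodal analysis, taking node 2 as the 0 V reference.
Source V1 fixes V_0 = 10 V.
KCL at each unknown node (sum of currents leaving = 0; resistances in Ω):
  Node 1: (V_1 - 10)/10 + (V_1 - 0)/30 + (V_1 - 0)/120 = 0
Collecting terms: 0.1417 × V_1 = 1  =>  V_1 = 7.059 V
V_th = V_1 - V_2 = 7.059 - 0 = 7.059 V
Step 2 — R_th: zero the source — replace V1 by a short circuit (node 2 merges into node 0) — and find the resistance seen between A (node 1) and B (node 0).
Reduce the network between node 1 (A) and node 0 (B) by series/parallel combination:
  Rp1 = R1 ‖ R2 ‖ R3 (parallel, all between nodes 0 and 1) = 1/(1/10 + 1/30 + 1/120) = 7.059 Ω
R_th = 7.059 Ω

Final answer: V_th = 7.059 V, R_th = 7.059 Ω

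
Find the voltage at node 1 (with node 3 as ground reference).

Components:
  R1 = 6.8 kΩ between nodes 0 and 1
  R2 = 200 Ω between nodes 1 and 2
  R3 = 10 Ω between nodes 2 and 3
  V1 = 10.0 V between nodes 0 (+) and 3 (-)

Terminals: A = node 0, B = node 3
Nodal analysis, taking node 3 as the 0 V reference.
Source V1 fixes V_0 = 10 V.
KCL at each unknown node (sum of currents leaving = 0; resistances in Ω):
  Node 1: (V_1 - 10)/6800 + (V_1 - V_2)/200 = 0
  Node 2: (V_2 - V_1)/200 + (V_2 - 0)/10 = 0
Collecting terms (coefficients in siemens):
  0.005147·V_1 - 0.005·V_2 = 0.001471
  0.105·V_2 - 0.005·V_1 = 0
Determinant D = (0.005147)(0.105) - (-0.005)(-0.005) = 0.0005154
V_1 = [(0.001471)(0.105) - (-0.005)(0)]/D = 0.2996 V
V_2 = [(0.005147)(0) - (0.001471)(-0.005)]/D = 0.01427 V
The requested potential is V_1 = 0.2996 V.

Final answer: V_1 = 0.2996 V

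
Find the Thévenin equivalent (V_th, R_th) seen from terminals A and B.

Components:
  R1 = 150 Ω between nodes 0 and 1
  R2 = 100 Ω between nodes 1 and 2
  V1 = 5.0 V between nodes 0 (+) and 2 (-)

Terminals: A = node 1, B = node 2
Step 1 — V_th is the open-circuit voltage V_A - V_B (nothing connected across the terminals).
Nodal analysis, taking node 2 as the 0 V reference.
Source V1 fixes V_0 = 5 V.
KCL at each unknown node (sum of currents leaving = 0; resistances in Ω):
  Node 1: (V_1 - 5)/150 + (V_1 - 0)/100 = 0
Collecting terms: 0.01667 × V_1 = 0.03333  =>  V_1 = 2 V
V_th = V_1 - V_2 = 2 - 0 = 2 V
Step 2 — R_th: zero the source — replace V1 by a short circuit (node 2 merges into node 0) — and find the resistance seen between A (node 1) and B (node 0).
Reduce the network between node 1 (A) and node 0 (B) by series/parallel combination:
  Rp1 = R1 ‖ R2 (parallel, both between nodes 0 and 1) = 1/(1/150 + 1/100) = 60 Ω
R_th = 60 Ω

Final answer: V_th = 2 V, R_th = 60 Ω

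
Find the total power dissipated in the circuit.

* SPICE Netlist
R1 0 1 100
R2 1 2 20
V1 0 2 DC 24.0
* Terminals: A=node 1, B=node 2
Nodal analysis, taking node 2 as the 0 V reference.
Source V1 fixes V_0 = 24 V.
KCL at each unknown node (sum of currents leaving = 0; resistances in Ω):
  Node 1: (V_1 - 24)/100 + (V_1 - 0)/20 = 0
Collecting terms: 0.06 × V_1 = 0.24  =>  V_1 = 4 V
Power in each resistor, P = (ΔV)²/R:
  P_R1 = (24 - 4)²/100 = 4 W
  P_R2 = (4 - 0)²/20 = 0.8 W
P_total = P_R1 + P_R2 = 4.8 W

Final answer: 4.8 W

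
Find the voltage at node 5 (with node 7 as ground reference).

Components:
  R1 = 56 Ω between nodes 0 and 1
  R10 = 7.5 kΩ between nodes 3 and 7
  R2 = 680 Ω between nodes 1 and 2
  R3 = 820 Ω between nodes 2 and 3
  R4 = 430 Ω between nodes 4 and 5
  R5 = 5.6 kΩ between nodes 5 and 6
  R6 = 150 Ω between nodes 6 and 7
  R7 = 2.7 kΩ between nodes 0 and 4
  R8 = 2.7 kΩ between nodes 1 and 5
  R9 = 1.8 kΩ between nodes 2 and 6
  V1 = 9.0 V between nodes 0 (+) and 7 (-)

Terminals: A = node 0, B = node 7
Nodal analysis, taking node 7 as the 0 V reference.
Source V1 fixes V_0 = 9 V.
KCL at each unknown node (sum of currents leaving = 0; resistances in Ω):
  Node 1: (V_1 - 9)/56 + (V_1 - V_2)/680 + (V_1 - V_5)/2700 = 0
  Node 2: (V_2 - V_1)/680 + (V_2 - V_3)/820 + (V_2 - V_6)/1800 = 0
  Node 3: (V_3 - V_2)/820 + (V_3 - 0)/7500 = 0
  Node 4: (V_4 - V_5)/430 + (V_4 - 9)/2700 = 0
  Node 5: (V_5 - V_4)/430 + (V_5 - V_6)/5600 + (V_5 - V_1)/2700 = 0
  Node 6: (V_6 - V_5)/5600 + (V_6 - 0)/150 + (V_6 - V_2)/1800 = 0
Collecting terms (coefficients in siemens):
  0.0197·V_1 - 0.001471·V_2 - 0.0003704·V_5 = 0.1607
  0.003246·V_2 - 0.001471·V_1 - 0.00122·V_3 - 0.0005556·V_6 = 0
  0.001353·V_3 - 0.00122·V_2 = 0
  0.002696·V_4 - 0.002326·V_5 = 0.003333
  0.002875·V_5 - 0.0003704·V_1 - 0.002326·V_4 - 0.0001786·V_6 = 0
  0.007401·V_6 - 0.0005556·V_2 - 0.0001786·V_5 = 0
Solving these 6 simultaneous equations (Gaussian elimination) gives:
  V_1 = 8.754 V, V_2 = 6.162 V, V_3 = 5.555 V, V_4 = 7.426 V
  V_5 = 7.175 V, V_6 = 0.6357 V
The requested potential is V_5 = 7.175 V.

Final answer: V_5 = 7.175 V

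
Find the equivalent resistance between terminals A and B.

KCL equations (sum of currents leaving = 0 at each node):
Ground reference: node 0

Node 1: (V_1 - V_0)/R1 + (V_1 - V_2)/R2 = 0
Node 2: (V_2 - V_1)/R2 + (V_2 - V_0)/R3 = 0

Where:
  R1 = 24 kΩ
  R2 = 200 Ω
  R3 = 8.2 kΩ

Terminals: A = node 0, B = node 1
Reduce the network between node 0 (A) and node 1 (B) by series/parallel combination:
  Rs1 = R3 + R2 (series, joined only at node 2) = 8200 + 200 = 8400 Ω
  Rp1 = R1 ‖ Rs1 (parallel, both between nodes 0 and 1) = 1/(1/24000 + 1/8400) = 6222 Ω
R_eq = 6.222 kΩ

Final answer: 6.222 kΩ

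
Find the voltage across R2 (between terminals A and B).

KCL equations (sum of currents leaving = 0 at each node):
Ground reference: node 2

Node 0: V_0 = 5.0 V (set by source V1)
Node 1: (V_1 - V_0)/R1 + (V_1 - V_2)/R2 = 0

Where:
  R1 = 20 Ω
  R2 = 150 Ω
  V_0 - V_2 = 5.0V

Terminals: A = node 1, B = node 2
R1 and R2 are in series across V1 (node 0 → node 1 → node 2), and the output A–B is taken across R2, so this is a voltage divider.
Series current: I = V1/(R1 + R2) = 5/(20 + 150) = 5/170 = 0.02941 A
V_R2 = I × R2 = V1 × R2/(R1 + R2) = 5 × 150/170 = 4.412 V

Final answer: 4.412 V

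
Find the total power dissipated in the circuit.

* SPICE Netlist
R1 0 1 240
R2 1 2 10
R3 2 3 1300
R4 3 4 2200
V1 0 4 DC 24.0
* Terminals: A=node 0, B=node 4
Nodal analysis, taking node 4 as the 0 V reference.
Source V1 fixes V_0 = 24 V.
KCL at each unknown node (sum of currents leaving = 0; resistances in Ω):
  Node 1: (V_1 - 24)/240 + (V_1 - V_2)/10 = 0
  Node 2: (V_2 - V_1)/10 + (V_2 - V_3)/1300 = 0
  Node 3: (V_3 - V_2)/1300 + (V_3 - 0)/2200 = 0
Collecting terms (coefficients in siemens):
  0.1042·V_1 - 0.1·V_2 = 0.1
  0.1008·V_2 - 0.1·V_1 - 0.0007692·V_3 = 0
  0.001224·V_3 - 0.0007692·V_2 = 0
Solving these 3 simultaneous equations (Gaussian elimination) gives:
  V_1 = 22.46 V, V_2 = 22.4 V, V_3 = 14.08 V
Power in each resistor, P = (ΔV)²/R:
  P_R1 = (24 - 22.46)²/240 = 0.00983 W
  P_R2 = (22.46 - 22.4)²/10 = 0.0004096 W
  P_R3 = (22.4 - 14.08)²/1300 = 0.05325 W
  P_R4 = (14.08 - 0)²/2200 = 0.09011 W
P_total = P_R1 + P_R2 + P_R3 + P_R4 = 0.1536 W

Final answer: 0.1536 W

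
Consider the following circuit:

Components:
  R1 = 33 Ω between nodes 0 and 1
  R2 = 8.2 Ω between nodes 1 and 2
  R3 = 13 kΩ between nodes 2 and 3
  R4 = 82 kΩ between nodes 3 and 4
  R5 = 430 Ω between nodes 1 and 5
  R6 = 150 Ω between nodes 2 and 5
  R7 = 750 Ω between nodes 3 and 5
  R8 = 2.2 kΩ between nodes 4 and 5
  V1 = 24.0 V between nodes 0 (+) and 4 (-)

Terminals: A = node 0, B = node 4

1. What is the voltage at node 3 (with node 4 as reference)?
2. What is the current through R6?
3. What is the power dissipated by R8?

Nodal analysis, taking node 4 as the 0 V reference.
Source V1 fixes V_0 = 24 V.
KCL at each unknown node (sum of currents leaving = 0; resistances in Ω):
  Node 1: (V_1 - 24)/33 + (V_1 - V_2)/8.2 + (V_1 - V_5)/430 = 0
  Node 2: (V_2 - V_1)/8.2 + (V_2 - V_3)/13000 + (V_2 - V_5)/150 = 0
  Node 3: (V_3 - V_2)/13000 + (V_3 - 0)/82000 + (V_3 - V_5)/750 = 0
  Node 5: (V_5 - V_1)/430 + (V_5 - V_2)/150 + (V_5 - V_3)/750 + (V_5 - 0)/2200 = 0
Collecting terms (coefficients in siemens):
  0.1546·V_1 - 0.122·V_2 - 0.002326·V_5 = 0.7273
  0.1287·V_2 - 0.122·V_1 - 0.00007692·V_3 - 0.006667·V_5 = 0
  0.001422·V_3 - 0.00007692·V_2 - 0.001333·V_5 = 0
  0.01078·V_5 - 0.002326·V_1 - 0.006667·V_2 - 0.001333·V_3 = 0
Solving these 4 simultaneous equations (Gaussian elimination) gives:
  V_1 = 23.65 V, V_2 = 23.59 V, V_3 = 22.32 V, V_5 = 22.45 V
Part 1:
  Read off the nodal solution: V_3 = 22.32 V
Part 2:
  I_R6 = (V_2 - V_5)/R6 = (23.59 - 22.45)/150 = 0.007587 A
  Magnitude: I_R6 = 0.007587 A
Part 3:
  I_R8 = (V_4 - V_5)/R8 = (0 - 22.45)/2200 = -0.01021 A
  P_R8 = I_R8² × R8 = (-0.01021)² × 2200 = 0.2292 W

Final answers:
1. V_3 = 22.32 V
2. I_R6 = 0.007587 A
3. P_R8 = 0.2292 W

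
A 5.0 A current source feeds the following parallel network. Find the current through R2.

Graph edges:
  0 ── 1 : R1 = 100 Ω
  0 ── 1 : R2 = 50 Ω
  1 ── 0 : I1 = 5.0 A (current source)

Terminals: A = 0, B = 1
All resistors sit directly between nodes 0 and 1, so they are in parallel and share one voltage V; the full source current 5 A splits among them.
1/R_par = 1/100 + 1/50 = 0.03 S  =>  R_par = 33.33 Ω
V = I × R_par = 5 × 33.33 = 166.7 V
I_R2 = V/R2 = 166.7/50 = 3.333 A

Final answer: 3.333 A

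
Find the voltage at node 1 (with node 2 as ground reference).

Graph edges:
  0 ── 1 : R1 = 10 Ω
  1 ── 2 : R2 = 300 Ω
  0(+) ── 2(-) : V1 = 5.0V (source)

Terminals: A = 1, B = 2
Nodal analysis, taking node 2 as the 0 V reference.
Source V1 fixes V_0 = 5 V.
KCL at each unknown node (sum of currents leaving = 0; resistances in Ω):
  Node 1: (V_1 - 5)/10 + (V_1 - 0)/300 = 0
Collecting terms: 0.1033 × V_1 = 0.5  =>  V_1 = 4.839 V
The requested potential is V_1 = 4.839 V.

Final answer: V_1 = 4.839 V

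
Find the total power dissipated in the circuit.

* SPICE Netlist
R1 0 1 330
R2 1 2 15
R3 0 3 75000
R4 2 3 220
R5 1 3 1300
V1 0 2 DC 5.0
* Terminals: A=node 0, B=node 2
Nodal analysis, taking node 2 as the 0 V reference.
Source V1 fixes V_0 = 5 V.
KCL at each unknown node (sum of currents leaving = 0; resistances in Ω):
  Node 1: (V_1 - 5)/330 + (V_1 - 0)/15 + (V_1 - V_3)/1300 = 0
  Node 3: (V_3 - 5)/75000 + (V_3 - 0)/220 + (V_3 - V_1)/1300 = 0
Collecting terms (coefficients in siemens):
  0.07047·V_1 - 0.0007692·V_3 = 0.01515
  0.005328·V_3 - 0.0007692·V_1 = 0.00006667
Determinant D = (0.07047)(0.005328) - (-0.0007692)(-0.0007692) = 0.0003749
V_1 = [(0.01515)(0.005328) - (-0.0007692)(0.00006667)]/D = 0.2155 V
V_3 = [(0.07047)(0.00006667) - (0.01515)(-0.0007692)]/D = 0.04362 V
Power in each resistor, P = (ΔV)²/R:
  P_R1 = (5 - 0.2155)²/330 = 0.06937 W
  P_R2 = (0.2155 - 0)²/15 = 0.003096 W
  P_R3 = (5 - 0.04362)²/75000 = 0.0003275 W
  P_R4 = (0 - 0.04362)²/220 = 0.00000865 W
  P_R5 = (0.2155 - 0.04362)²/1300 = 0.00002272 W
P_total = P_R1 + P_R2 + P_R3 + P_R4 + P_R5 = 0.07282 W

Final answer: 0.07282 W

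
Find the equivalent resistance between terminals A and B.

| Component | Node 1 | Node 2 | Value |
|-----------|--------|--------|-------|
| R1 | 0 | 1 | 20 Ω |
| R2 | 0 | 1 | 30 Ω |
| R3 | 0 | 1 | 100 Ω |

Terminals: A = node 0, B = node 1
Reduce the network between node 0 (A) and node 1 (B) by series/parallel combination:
  Rp1 = R1 ‖ R2 ‖ R3 (parallel, all between nodes 0 and 1) = 1/(1/20 + 1/30 + 1/100) = 10.71 Ω
R_eq = 10.71 Ω

Final answer: 10.71 Ω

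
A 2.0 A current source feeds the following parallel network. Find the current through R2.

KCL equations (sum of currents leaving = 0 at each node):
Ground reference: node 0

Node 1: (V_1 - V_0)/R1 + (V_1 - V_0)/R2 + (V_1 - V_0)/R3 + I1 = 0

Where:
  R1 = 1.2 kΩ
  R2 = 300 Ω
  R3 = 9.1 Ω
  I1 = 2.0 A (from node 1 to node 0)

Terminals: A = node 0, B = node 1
All resistors sit directly between nodes 0 and 1, so they are in parallel and share one voltage V; the full source current 2 A splits among them.
1/R_par = 1/1200 + 1/300 + 1/9.1 = 0.1141 S  =>  R_par = 8.768 Ω
V = I × R_par = 2 × 8.768 = 17.54 V
I_R2 = V/R2 = 17.54/300 = 0.05845 A

Final answer: 0.05845 A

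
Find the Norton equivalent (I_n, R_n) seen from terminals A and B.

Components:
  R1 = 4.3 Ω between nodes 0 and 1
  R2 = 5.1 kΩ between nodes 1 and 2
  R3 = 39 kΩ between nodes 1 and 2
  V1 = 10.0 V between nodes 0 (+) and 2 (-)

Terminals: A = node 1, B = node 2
Find the Thévenin equivalent first; then I_n = V_th/R_th and R_n = R_th.
Step 1 — V_th is the open-circuit voltage V_A - V_B (nothing connected across the terminals).
Nodal analysis, taking node 2 as the 0 V reference.
Source V1 fixes V_0 = 10 V.
KCL at each unknown node (sum of currents leaving = 0; resistances in Ω):
  Node 1: (V_1 - 10)/4.3 + (V_1 - 0)/5100 + (V_1 - 0)/39000 = 0
Collecting terms: 0.2328 × V_1 = 2.326  =>  V_1 = 9.99 V
V_th = V_1 - V_2 = 9.99 - 0 = 9.99 V
Step 2 — R_th: zero the source — replace V1 by a short circuit (node 2 merges into node 0) — and find the resistance seen between A (node 1) and B (node 0).
Reduce the network between node 1 (A) and node 0 (B) by series/parallel combination:
  Rp1 = R1 ‖ R2 ‖ R3 (parallel, all between nodes 0 and 1) = 1/(1/4.3 + 1/5100 + 1/39000) = 4.296 Ω
R_th = 4.296 Ω
I_n = V_th/R_th = 9.99/4.296 = 2.326 A, and R_n = R_th = 4.296 Ω

Final answer: I_n = 2.326 A, R_n = 4.296 Ω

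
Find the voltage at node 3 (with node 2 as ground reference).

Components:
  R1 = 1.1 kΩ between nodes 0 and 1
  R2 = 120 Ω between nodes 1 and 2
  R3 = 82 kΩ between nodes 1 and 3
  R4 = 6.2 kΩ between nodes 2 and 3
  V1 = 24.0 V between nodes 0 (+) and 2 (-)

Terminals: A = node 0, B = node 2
Nodal analysis, taking node 2 as the 0 V reference.
Source V1 fixes V_0 = 24 V.
KCL at each unknown node (sum of currents leaving = 0; resistances in Ω):
  Node 1: (V_1 - 24)/1100 + (V_1 - 0)/120 + (V_1 - V_3)/82000 = 0
  Node 3: (V_3 - V_1)/82000 + (V_3 - 0)/6200 = 0
Collecting terms (coefficients in siemens):
  0.009255·V_1 - 0.0000122·V_3 = 0.02182
  0.0001735·V_3 - 0.0000122·V_1 = 0
Determinant D = (0.009255)(0.0001735) - (-0.0000122)(-0.0000122) = 0.000001605
V_1 = [(0.02182)(0.0001735) - (-0.0000122)(0)]/D = 2.358 V
V_3 = [(0.009255)(0) - (0.02182)(-0.0000122)]/D = 0.1657 V
The requested potential is V_3 = 0.1657 V.

Final answer: V_3 = 0.1657 V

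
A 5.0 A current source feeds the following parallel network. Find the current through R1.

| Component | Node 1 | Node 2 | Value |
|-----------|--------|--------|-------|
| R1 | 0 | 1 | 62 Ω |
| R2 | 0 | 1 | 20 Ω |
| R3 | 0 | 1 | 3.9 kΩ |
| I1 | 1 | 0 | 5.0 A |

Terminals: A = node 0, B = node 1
All resistors sit directly between nodes 0 and 1, so they are in parallel and share one voltage V; the full source current 5 A splits among them.
1/R_par = 1/62 + 1/20 + 1/3900 = 0.06639 S  =>  R_par = 15.06 Ω
V = I × R_par = 5 × 15.06 = 75.32 V
I_R1 = V/R1 = 75.32/62 = 1.215 A

Final answer: 1.215 A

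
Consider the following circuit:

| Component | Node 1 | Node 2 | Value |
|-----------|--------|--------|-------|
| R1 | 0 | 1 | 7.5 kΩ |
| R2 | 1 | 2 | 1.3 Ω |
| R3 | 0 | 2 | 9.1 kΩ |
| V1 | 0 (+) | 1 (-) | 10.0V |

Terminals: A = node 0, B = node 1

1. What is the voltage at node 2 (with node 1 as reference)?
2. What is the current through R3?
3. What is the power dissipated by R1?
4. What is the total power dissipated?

Nodal analysis, taking node 1 as the 0 V reference.
Source V1 fixes V_0 = 10 V.
KCL at each unknown node (sum of currents leaving = 0; resistances in Ω):
  Node 2: (V_2 - 0)/1.3 + (V_2 - 10)/9100 = 0
Collecting terms: 0.7693 × V_2 = 0.001099  =>  V_2 = 0.001428 V
Part 1:
  Read off the nodal solution: V_2 = 0.001428 V
Part 2:
  I_R3 = (V_0 - V_2)/R3 = (10 - 0.001428)/9100 = 0.001099 A
  Magnitude: I_R3 = 0.001099 A
Part 3:
  I_R1 = (V_0 - V_1)/R1 = (10 - 0)/7500 = 0.001333 A
  P_R1 = I_R1² × R1 = (0.001333)² × 7500 = 0.01333 W
Part 4:
  Power in each resistor, P = (ΔV)²/R:
    P_R1 = (10 - 0)²/7500 = 0.01333 W
    P_R2 = (0 - 0.001428)²/1.3 = 0.000001569 W
    P_R3 = (10 - 0.001428)²/9100 = 0.01099 W
  P_total = P_R1 + P_R2 + P_R3 = 0.02432 W

Final answers:
1. V_2 = 0.001428 V
2. I_R3 = 0.001099 A
3. P_R1 = 0.01333 W
4. P_total = 0.02432 W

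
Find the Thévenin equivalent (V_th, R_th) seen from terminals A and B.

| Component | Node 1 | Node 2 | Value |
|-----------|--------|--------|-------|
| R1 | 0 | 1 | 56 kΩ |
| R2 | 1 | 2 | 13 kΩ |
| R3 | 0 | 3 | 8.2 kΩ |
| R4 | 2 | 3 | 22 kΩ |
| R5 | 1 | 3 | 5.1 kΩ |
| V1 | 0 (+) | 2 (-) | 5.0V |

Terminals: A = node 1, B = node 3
Step 1 — V_th is the open-circuit voltage V_A - V_B (nothing connected across the terminals).
Nodal analysis, taking node 2 as the 0 V reference.
Source V1 fixes V_0 = 5 V.
KCL at each unknown node (sum of currents leaving = 0; resistances in Ω):
  Node 1: (V_1 - 5)/56000 + (V_1 - 0)/13000 + (V_1 - V_3)/5100 = 0
  Node 3: (V_3 - 5)/8200 + (V_3 - 0)/22000 + (V_3 - V_1)/5100 = 0
Collecting terms (coefficients in siemens):
  0.0002909·V_1 - 0.0001961·V_3 = 0.00008929
  0.0003635·V_3 - 0.0001961·V_1 = 0.0006098
Determinant D = (0.0002909)(0.0003635) - (-0.0001961)(-0.0001961) = 0.00000006728
V_1 = [(0.00008929)(0.0003635) - (-0.0001961)(0.0006098)]/D = 2.26 V
V_3 = [(0.0002909)(0.0006098) - (0.00008929)(-0.0001961)]/D = 2.896 V
V_th = V_1 - V_3 = 2.26 - 2.896 = -0.6369 V
Step 2 — R_th: zero the source — replace V1 by a short circuit (node 2 merges into node 0) — and find the resistance seen between A (node 1) and B (node 3).
Reduce the network between node 1 (A) and node 3 (B) by series/parallel combination:
  Rp1 = R1 ‖ R2 (parallel, both between nodes 0 and 1) = 1/(1/56000 + 1/13000) = 10550 Ω
  Rp2 = R3 ‖ R4 (parallel, both between nodes 0 and 3) = 1/(1/8200 + 1/22000) = 5974 Ω
  Rs1 = Rp1 + Rp2 (series, joined only at node 0) = 10550 + 5974 = 16520 Ω
  Rp3 = R5 ‖ Rs1 (parallel, both between nodes 1 and 3) = 1/(1/5100 + 1/16520) = 3897 Ω
R_th = 3.897 kΩ

Final answer: V_th = -0.6369 V, R_th = 3.897 kΩ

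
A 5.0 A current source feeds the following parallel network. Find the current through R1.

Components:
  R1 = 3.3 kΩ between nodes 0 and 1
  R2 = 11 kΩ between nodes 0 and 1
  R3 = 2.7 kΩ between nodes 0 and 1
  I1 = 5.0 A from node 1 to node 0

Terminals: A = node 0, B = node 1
All resistors sit directly between nodes 0 and 1, so they are in parallel and share one voltage V; the full source current 5 A splits among them.
1/R_par = 1/3300 + 1/11000 + 1/2700 = 0.0007643 S  =>  R_par = 1308 Ω
V = I × R_par = 5 × 1308 = 6542 V
I_R1 = V/R1 = 6542/3300 = 1.982 A

Final answer: 1.982 A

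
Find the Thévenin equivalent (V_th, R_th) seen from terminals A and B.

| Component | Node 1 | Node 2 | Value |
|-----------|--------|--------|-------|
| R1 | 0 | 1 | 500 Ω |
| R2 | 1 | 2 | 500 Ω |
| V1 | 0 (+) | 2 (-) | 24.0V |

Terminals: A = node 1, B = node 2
Step 1 — V_th is the open-circuit voltage V_A - V_B (nothing connected across the terminals).
Nodal analysis, taking node 2 as the 0 V reference.
Source V1 fixes V_0 = 24 V.
KCL at each unknown node (sum of currents leaving = 0; resistances in Ω):
  Node 1: (V_1 - 24)/500 + (V_1 - 0)/500 = 0
Collecting terms: 0.004 × V_1 = 0.048  =>  V_1 = 12 V
V_th = V_1 - V_2 = 12 - 0 = 12 V
Step 2 — R_th: zero the source — replace V1 by a short circuit (node 2 merges into node 0) — and find the resistance seen between A (node 1) and B (node 0).
Reduce the network between node 1 (A) and node 0 (B) by series/parallel combination:
  Rp1 = R1 ‖ R2 (parallel, both between nodes 0 and 1) = 1/(1/500 + 1/500) = 250 Ω
R_th = 250 Ω

Final answer: V_th = 12 V, R_th = 250 Ω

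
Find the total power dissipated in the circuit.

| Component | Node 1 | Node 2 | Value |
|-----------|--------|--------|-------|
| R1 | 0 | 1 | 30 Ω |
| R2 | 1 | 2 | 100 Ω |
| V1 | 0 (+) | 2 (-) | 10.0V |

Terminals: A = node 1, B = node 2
Nodal analysis, taking node 2 as the 0 V reference.
Source V1 fixes V_0 = 10 V.
KCL at each unknown node (sum of currents leaving = 0; resistances in Ω):
  Node 1: (V_1 - 10)/30 + (V_1 - 0)/100 = 0
Collecting terms: 0.04333 × V_1 = 0.3333  =>  V_1 = 7.692 V
Power in each resistor, P = (ΔV)²/R:
  P_R1 = (10 - 7.692)²/30 = 0.1775 W
  P_R2 = (7.692 - 0)²/100 = 0.5917 W
P_total = P_R1 + P_R2 = 0.7692 W

Final answer: 0.7692 W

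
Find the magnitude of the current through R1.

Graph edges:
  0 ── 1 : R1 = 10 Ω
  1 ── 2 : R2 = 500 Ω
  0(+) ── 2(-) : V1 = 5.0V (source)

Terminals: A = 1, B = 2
Nodal analysis, taking node 2 as the 0 V reference.
Source V1 fixes V_0 = 5 V.
KCL at each unknown node (sum of currents leaving = 0; resistances in Ω):
  Node 1: (V_1 - 5)/10 + (V_1 - 0)/500 = 0
Collecting terms: 0.102 × V_1 = 0.5  =>  V_1 = 4.902 V
I_R1 = (V_0 - V_1)/R1 = (5 - 4.902)/10 = 0.009804 A
|I_R1| = 0.009804 A

Final answer: |I_R1| = 0.009804 A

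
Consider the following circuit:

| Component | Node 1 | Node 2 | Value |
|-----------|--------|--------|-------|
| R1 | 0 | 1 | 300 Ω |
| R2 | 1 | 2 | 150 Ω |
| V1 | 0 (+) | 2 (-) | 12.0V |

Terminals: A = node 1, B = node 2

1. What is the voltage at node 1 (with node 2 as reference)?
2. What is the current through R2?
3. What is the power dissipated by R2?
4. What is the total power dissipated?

Nodal analysis, taking node 2 as the 0 V reference.
Source V1 fixes V_0 = 12 V.
KCL at each unknown node (sum of currents leaving = 0; resistances in Ω):
  Node 1: (V_1 - 12)/300 + (V_1 - 0)/150 = 0
Collecting terms: 0.01 × V_1 = 0.04  =>  V_1 = 4 V
Part 1:
  Read off the nodal solution: V_1 = 4 V
Part 2:
  I_R2 = (V_1 - V_2)/R2 = (4 - 0)/150 = 0.02667 A
  Magnitude: I_R2 = 0.02667 A
Part 3:
  I_R2 = (V_1 - V_2)/R2 = (4 - 0)/150 = 0.02667 A
  P_R2 = I_R2² × R2 = (0.02667)² × 150 = 0.1067 W
Part 4:
  Power in each resistor, P = (ΔV)²/R:
    P_R1 = (12 - 4)²/300 = 0.2133 W
    P_R2 = (4 - 0)²/150 = 0.1067 W
  P_total = P_R1 + P_R2 = 0.32 W

Final answers:
1. V_1 = 4 V
2. I_R2 = 0.02667 A
3. P_R2 = 0.1067 W
4. P_total = 0.32 W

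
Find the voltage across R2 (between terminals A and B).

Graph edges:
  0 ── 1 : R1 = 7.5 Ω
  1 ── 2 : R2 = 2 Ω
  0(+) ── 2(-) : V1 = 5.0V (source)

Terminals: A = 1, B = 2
R1 and R2 are in series across V1 (node 0 → node 1 → node 2), and the output A–B is taken across R2, so this is a voltage divider.
Series current: I = V1/(R1 + R2) = 5/(7.5 + 2) = 5/9.5 = 0.5263 A
V_R2 = I × R2 = V1 × R2/(R1 + R2) = 5 × 2/9.5 = 1.053 V

Final answer: 1.053 V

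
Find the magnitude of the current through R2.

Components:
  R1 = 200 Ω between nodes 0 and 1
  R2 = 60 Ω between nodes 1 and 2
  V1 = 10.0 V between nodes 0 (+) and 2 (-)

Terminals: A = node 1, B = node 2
Nodal analysis, taking node 2 as the 0 V reference.
Source V1 fixes V_0 = 10 V.
KCL at each unknown node (sum of currents leaving = 0; resistances in Ω):
  Node 1: (V_1 - 10)/200 + (V_1 - 0)/60 = 0
Collecting terms: 0.02167 × V_1 = 0.05  =>  V_1 = 2.308 V
I_R2 = (V_1 - V_2)/R2 = (2.308 - 0)/60 = 0.03846 A
|I_R2| = 0.03846 A

Final answer: |I_R2| = 0.03846 A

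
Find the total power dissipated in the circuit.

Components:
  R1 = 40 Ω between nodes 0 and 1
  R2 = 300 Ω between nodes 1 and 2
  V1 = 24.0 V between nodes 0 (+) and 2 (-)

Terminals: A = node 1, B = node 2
Nodal analysis, taking node 2 as the 0 V reference.
Source V1 fixes V_0 = 24 V.
KCL at each unknown node (sum of currents leaving = 0; resistances in Ω):
  Node 1: (V_1 - 24)/40 + (V_1 - 0)/300 = 0
Collecting terms: 0.02833 × V_1 = 0.6  =>  V_1 = 21.18 V
Power in each resistor, P = (ΔV)²/R:
  P_R1 = (24 - 21.18)²/40 = 0.1993 W
  P_R2 = (21.18 - 0)²/300 = 1.495 W
P_total = P_R1 + P_R2 = 1.694 W

Final answer: 1.694 W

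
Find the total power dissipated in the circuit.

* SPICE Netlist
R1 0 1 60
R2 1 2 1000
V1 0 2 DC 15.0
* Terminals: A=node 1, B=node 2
Nodal analysis, taking node 2 as the 0 V reference.
Source V1 fixes V_0 = 15 V.
KCL at each unknown node (sum of currents leaving = 0; resistances in Ω):
  Node 1: (V_1 - 15)/60 + (V_1 - 0)/1000 = 0
Collecting terms: 0.01767 × V_1 = 0.25  =>  V_1 = 14.15 V
Power in each resistor, P = (ΔV)²/R:
  P_R1 = (15 - 14.15)²/60 = 0.01201 W
  P_R2 = (14.15 - 0)²/1000 = 0.2002 W
P_total = P_R1 + P_R2 = 0.2123 W

Final answer: 0.2123 W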